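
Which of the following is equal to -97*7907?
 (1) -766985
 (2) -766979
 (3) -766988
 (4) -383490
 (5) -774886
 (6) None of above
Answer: 2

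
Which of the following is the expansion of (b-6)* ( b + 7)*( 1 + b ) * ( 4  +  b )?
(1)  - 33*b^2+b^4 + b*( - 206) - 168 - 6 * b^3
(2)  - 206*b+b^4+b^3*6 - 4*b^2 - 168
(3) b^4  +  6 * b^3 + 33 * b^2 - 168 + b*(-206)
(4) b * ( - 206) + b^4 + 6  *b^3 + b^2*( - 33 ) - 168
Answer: 4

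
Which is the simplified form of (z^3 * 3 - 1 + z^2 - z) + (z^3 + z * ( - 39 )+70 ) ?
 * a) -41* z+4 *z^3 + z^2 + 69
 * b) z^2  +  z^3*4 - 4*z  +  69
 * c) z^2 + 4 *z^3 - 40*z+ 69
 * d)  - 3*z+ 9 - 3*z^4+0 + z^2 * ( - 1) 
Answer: c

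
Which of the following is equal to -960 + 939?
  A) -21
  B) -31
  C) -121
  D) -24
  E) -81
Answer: A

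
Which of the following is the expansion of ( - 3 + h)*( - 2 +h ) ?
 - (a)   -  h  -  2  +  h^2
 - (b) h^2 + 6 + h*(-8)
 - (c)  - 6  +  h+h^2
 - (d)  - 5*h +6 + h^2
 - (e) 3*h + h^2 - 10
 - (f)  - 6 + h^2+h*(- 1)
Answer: d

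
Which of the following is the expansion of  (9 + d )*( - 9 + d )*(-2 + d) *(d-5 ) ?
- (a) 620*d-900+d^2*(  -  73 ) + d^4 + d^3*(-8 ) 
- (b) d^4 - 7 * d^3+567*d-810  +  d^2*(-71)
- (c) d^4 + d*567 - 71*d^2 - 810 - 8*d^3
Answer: b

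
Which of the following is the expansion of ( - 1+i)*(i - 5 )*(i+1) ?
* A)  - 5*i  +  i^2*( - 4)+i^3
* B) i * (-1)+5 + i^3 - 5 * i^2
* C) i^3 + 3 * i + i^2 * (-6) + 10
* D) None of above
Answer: B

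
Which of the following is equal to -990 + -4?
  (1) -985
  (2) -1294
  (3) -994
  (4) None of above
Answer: 3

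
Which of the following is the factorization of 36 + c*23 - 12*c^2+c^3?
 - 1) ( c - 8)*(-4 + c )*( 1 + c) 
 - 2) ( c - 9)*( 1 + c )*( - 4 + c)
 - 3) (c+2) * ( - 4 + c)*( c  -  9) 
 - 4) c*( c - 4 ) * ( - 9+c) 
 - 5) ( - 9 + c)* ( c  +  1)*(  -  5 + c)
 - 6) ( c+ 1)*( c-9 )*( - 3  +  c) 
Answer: 2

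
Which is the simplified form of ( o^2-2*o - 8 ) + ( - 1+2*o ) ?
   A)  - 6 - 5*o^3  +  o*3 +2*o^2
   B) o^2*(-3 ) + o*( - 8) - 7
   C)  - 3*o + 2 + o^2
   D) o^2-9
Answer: D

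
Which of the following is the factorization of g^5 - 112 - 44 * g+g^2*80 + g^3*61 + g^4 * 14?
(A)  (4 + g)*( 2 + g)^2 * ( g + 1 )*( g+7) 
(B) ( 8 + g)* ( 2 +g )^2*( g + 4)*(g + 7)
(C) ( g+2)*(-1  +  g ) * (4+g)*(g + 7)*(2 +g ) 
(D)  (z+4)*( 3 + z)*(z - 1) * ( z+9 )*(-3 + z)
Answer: C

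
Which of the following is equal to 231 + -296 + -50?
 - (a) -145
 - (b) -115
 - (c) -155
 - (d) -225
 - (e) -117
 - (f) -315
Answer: b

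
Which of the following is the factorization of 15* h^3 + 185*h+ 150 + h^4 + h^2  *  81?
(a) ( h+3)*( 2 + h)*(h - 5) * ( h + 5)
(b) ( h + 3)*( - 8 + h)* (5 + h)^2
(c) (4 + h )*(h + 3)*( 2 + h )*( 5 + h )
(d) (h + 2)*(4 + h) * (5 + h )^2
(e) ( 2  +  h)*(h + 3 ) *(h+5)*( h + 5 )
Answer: e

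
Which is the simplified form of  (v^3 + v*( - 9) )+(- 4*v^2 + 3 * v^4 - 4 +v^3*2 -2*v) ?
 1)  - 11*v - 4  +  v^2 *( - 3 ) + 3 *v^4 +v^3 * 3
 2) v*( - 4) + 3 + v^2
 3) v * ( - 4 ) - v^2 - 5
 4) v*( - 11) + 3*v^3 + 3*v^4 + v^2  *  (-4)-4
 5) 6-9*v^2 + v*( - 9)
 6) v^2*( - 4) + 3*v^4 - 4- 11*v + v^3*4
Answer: 4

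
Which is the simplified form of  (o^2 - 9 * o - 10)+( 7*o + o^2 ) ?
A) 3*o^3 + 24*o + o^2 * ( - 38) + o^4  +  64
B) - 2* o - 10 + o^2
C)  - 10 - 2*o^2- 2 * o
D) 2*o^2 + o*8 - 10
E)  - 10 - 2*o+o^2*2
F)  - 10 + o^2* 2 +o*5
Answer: E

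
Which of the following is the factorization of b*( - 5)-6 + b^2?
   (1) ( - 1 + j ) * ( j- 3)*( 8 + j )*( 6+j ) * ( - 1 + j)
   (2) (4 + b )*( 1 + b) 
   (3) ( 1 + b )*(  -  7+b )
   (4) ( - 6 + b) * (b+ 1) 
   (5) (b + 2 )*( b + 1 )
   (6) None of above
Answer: 4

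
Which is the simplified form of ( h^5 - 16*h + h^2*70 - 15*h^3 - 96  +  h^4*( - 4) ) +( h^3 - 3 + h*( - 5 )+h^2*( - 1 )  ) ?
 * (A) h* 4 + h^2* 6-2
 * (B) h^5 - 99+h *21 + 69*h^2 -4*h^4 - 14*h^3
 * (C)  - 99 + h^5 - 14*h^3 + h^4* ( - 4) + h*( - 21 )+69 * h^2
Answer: C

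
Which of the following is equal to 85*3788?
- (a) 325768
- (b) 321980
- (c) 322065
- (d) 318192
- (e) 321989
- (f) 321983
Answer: b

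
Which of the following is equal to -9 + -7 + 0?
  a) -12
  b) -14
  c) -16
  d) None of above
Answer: c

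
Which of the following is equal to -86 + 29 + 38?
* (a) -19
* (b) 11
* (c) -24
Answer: a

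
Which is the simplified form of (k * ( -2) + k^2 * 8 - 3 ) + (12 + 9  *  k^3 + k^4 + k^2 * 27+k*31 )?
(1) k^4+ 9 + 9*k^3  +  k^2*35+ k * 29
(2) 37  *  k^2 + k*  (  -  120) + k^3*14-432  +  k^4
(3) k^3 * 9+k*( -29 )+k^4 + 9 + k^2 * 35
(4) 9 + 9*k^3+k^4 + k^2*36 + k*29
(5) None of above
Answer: 1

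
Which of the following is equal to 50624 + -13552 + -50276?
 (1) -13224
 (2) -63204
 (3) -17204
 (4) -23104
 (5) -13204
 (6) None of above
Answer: 5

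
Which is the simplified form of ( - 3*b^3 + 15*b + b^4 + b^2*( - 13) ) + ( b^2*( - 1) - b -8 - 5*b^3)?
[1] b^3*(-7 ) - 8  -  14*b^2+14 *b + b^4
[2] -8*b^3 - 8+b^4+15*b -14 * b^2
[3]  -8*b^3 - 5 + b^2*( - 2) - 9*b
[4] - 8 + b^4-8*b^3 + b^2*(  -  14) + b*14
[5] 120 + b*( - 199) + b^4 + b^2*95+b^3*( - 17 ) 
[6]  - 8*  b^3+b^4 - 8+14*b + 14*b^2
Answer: 4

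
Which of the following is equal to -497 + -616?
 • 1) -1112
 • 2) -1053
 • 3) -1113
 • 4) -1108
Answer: 3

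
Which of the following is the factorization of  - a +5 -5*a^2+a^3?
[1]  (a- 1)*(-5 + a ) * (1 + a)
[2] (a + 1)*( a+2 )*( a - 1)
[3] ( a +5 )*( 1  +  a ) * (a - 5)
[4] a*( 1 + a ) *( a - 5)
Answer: 1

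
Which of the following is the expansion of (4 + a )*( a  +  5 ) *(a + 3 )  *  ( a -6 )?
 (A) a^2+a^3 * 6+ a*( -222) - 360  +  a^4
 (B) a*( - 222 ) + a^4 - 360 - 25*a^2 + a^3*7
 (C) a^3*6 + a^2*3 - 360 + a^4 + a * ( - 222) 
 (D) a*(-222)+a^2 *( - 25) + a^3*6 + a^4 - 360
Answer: D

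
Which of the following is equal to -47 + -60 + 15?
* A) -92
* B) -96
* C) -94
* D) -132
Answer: A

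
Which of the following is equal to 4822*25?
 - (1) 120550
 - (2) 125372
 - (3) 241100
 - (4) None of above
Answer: 1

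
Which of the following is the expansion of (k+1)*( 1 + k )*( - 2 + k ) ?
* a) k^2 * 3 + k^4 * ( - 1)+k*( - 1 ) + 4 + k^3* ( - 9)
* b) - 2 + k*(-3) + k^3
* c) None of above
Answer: b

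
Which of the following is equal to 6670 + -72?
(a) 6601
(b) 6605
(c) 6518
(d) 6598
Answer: d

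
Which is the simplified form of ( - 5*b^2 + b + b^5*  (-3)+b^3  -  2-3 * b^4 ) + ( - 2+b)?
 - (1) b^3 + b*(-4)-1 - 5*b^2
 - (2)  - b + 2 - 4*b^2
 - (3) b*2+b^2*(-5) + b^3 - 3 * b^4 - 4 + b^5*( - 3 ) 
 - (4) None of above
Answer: 3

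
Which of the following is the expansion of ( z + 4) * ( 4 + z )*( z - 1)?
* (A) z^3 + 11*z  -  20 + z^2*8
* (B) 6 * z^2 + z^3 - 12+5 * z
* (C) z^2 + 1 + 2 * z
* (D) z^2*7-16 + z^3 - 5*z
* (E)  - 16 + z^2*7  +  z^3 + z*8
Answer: E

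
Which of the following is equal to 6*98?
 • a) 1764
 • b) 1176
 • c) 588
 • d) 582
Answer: c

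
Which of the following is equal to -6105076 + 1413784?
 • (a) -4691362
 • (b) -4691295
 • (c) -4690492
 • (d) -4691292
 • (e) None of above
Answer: d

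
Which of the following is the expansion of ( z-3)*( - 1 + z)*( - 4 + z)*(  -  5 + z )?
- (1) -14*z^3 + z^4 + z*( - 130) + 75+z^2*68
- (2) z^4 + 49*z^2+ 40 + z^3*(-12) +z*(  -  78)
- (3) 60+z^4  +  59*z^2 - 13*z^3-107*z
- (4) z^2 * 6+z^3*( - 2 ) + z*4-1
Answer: 3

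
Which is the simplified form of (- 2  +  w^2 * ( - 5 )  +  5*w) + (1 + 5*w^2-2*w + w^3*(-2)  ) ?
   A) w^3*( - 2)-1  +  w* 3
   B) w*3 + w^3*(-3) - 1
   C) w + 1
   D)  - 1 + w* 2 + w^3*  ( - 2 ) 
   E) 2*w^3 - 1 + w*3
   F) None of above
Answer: A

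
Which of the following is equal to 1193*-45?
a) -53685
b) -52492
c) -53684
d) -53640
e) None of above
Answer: a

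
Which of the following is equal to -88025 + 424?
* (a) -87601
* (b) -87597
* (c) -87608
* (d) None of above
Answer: a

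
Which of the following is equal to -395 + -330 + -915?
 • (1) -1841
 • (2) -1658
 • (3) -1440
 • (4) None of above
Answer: 4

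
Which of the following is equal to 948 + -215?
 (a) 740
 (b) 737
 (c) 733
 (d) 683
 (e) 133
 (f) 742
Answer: c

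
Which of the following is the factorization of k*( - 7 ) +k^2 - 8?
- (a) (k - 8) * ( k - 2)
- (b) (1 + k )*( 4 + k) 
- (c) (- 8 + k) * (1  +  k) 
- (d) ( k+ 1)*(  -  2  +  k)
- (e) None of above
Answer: c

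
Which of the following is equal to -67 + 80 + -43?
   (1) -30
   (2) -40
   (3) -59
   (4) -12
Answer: 1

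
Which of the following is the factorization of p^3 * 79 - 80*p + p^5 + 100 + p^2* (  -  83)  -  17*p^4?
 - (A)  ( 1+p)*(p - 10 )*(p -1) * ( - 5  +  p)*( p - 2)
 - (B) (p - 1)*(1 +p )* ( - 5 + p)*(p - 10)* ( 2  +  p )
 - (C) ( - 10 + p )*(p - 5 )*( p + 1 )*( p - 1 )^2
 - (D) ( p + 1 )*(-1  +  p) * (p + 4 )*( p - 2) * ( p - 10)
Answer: A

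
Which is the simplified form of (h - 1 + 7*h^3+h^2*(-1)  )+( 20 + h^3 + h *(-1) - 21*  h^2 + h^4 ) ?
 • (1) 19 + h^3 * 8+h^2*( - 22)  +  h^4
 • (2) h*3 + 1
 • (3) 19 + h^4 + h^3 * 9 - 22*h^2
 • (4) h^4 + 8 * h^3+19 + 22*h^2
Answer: 1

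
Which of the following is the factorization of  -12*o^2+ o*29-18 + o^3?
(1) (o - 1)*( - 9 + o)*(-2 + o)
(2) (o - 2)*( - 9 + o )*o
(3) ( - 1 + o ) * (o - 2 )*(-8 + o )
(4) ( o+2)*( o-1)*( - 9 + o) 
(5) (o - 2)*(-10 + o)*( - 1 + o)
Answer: 1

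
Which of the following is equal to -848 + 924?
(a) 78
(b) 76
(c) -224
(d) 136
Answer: b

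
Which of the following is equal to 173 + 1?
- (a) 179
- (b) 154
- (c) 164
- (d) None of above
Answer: d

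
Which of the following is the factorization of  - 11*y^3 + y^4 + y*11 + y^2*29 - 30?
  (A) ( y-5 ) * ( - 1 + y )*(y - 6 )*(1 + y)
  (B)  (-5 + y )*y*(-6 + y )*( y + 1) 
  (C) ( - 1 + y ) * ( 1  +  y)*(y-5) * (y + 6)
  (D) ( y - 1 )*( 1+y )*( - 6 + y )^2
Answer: A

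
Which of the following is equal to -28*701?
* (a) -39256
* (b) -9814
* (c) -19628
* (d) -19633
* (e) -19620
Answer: c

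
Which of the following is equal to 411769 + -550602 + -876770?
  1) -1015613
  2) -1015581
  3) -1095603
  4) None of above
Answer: 4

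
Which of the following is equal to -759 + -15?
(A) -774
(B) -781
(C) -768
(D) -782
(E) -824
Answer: A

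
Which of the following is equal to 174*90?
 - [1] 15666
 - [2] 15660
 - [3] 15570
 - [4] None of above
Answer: 2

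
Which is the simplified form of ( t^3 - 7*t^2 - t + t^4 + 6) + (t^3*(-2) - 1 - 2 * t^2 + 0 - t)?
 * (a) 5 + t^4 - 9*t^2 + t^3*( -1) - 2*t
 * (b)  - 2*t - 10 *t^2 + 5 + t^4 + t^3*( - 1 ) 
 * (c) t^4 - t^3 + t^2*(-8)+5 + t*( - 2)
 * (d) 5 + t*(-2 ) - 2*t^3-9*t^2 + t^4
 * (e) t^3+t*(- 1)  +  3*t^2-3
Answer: a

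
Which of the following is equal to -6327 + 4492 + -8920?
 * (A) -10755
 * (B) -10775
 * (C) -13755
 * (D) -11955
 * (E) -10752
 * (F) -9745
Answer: A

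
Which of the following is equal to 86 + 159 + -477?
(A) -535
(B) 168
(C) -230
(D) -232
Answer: D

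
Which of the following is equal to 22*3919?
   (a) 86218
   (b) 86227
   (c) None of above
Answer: a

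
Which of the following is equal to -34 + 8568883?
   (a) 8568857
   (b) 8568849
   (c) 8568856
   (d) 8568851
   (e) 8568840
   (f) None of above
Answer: b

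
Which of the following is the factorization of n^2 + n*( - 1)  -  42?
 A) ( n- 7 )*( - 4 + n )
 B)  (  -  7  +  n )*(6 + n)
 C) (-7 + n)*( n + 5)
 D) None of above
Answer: B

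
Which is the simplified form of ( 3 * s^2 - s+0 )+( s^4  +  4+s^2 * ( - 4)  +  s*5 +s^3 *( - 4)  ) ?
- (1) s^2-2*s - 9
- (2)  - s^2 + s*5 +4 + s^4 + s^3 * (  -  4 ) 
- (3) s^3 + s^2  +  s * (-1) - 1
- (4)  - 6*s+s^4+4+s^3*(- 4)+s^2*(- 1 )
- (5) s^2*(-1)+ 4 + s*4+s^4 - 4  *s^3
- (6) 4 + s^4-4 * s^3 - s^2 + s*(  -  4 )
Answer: 5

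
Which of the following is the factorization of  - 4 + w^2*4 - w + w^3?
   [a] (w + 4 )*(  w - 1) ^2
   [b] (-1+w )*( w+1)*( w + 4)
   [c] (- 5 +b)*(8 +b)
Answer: b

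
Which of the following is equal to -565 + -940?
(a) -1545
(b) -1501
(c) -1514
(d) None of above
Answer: d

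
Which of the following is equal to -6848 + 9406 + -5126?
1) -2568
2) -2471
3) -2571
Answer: 1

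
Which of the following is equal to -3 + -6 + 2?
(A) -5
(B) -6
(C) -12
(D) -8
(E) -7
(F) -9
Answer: E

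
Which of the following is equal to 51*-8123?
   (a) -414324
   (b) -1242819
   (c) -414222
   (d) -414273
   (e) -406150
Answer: d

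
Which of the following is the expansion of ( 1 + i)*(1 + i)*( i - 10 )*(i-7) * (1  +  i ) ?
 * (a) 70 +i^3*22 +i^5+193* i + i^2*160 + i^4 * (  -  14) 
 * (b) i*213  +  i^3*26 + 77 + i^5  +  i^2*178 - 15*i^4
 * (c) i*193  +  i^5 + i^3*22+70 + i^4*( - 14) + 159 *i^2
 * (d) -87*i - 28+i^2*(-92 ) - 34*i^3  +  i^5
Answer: a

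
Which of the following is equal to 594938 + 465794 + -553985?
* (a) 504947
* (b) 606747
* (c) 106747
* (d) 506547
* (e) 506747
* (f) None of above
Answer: e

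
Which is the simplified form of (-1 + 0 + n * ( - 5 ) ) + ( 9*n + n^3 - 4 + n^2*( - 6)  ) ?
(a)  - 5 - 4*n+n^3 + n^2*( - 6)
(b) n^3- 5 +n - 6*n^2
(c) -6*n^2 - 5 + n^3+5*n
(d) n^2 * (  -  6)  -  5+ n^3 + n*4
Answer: d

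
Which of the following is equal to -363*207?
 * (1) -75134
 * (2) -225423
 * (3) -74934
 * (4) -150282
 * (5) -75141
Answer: 5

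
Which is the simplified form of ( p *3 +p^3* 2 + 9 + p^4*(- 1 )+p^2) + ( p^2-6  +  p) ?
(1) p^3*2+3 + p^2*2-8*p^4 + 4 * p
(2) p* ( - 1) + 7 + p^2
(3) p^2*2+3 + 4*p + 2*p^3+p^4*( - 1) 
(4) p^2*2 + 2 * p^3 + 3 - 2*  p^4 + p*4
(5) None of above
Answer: 3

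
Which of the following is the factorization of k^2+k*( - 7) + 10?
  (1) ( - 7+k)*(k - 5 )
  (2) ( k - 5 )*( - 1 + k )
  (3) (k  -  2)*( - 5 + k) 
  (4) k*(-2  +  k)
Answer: 3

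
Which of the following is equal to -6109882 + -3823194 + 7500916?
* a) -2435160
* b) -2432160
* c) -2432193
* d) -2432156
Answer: b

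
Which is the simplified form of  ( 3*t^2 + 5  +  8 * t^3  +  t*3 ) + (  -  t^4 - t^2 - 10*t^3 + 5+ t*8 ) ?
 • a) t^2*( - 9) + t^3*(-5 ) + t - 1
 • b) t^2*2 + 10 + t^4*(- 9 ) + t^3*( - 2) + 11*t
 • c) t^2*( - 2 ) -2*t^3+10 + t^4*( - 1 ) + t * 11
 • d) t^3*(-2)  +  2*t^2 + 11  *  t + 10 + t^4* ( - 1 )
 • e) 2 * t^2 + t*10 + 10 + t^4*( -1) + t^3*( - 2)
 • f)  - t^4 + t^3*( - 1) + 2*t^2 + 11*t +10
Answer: d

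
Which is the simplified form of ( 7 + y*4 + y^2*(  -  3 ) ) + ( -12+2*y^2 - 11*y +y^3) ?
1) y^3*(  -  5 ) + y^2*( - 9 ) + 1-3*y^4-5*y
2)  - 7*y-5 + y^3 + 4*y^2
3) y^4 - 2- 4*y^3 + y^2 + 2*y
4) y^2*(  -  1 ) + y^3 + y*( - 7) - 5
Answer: 4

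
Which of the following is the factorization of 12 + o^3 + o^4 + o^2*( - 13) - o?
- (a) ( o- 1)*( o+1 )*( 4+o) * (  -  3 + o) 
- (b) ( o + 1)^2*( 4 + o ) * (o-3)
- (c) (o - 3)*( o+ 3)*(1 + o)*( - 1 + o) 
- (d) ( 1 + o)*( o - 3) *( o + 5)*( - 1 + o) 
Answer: a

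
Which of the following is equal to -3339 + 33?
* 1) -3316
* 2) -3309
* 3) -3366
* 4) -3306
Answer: 4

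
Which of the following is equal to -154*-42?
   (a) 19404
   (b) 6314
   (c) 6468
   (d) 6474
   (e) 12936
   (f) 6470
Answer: c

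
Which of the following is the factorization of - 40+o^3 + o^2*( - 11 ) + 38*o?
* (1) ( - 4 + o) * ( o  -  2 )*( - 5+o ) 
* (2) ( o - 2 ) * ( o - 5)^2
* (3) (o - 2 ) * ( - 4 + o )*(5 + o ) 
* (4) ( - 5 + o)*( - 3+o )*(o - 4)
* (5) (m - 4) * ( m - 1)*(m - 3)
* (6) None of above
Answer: 1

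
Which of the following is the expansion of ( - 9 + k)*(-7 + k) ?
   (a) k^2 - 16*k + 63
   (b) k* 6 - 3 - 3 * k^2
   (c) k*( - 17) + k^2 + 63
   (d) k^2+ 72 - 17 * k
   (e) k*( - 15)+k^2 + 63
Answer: a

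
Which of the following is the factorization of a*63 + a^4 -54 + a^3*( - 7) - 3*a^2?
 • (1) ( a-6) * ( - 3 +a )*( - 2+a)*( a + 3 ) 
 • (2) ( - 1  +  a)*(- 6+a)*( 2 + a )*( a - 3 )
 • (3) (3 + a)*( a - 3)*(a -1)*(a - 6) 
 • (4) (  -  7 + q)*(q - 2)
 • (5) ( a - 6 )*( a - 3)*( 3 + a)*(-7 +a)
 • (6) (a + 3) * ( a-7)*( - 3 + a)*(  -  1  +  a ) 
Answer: 3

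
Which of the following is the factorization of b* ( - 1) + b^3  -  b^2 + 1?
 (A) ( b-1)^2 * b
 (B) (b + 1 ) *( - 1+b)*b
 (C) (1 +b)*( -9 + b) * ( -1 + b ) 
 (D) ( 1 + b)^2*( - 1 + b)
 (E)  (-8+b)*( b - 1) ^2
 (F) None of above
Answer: F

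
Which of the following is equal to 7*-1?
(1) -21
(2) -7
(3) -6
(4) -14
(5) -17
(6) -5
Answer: 2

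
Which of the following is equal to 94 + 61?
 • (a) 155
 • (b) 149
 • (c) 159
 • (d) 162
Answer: a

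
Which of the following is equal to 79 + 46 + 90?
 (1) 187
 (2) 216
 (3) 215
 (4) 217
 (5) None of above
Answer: 3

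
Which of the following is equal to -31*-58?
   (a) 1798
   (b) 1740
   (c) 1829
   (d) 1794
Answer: a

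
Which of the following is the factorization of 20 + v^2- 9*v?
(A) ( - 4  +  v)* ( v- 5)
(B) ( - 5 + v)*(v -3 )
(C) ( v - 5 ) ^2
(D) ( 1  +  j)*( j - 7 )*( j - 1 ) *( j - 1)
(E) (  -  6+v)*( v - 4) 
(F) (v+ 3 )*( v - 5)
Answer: A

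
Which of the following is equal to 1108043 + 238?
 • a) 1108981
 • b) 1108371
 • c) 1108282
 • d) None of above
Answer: d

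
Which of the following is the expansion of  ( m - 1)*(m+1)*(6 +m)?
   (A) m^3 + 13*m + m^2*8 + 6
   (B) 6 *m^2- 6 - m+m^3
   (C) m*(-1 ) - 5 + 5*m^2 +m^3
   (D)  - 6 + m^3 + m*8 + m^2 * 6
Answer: B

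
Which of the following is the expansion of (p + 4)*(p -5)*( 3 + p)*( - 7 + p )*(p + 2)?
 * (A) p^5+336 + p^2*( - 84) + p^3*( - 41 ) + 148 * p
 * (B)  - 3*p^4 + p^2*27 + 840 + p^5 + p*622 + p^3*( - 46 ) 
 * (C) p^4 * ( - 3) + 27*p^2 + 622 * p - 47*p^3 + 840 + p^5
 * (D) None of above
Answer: C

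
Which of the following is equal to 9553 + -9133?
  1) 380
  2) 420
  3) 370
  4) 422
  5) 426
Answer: 2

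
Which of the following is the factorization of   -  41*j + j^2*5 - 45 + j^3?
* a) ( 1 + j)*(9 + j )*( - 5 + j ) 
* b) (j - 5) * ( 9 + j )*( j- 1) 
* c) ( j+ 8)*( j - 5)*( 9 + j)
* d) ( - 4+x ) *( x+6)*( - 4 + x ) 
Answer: a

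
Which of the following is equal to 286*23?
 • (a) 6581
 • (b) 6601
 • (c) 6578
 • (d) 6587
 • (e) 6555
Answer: c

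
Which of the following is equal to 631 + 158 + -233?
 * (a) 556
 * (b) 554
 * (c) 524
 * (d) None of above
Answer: a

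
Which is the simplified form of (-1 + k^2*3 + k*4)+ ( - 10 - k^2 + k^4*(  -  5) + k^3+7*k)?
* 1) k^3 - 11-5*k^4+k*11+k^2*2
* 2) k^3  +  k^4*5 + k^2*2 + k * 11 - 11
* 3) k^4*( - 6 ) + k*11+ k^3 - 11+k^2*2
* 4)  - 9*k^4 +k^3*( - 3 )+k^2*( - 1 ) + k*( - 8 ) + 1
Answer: 1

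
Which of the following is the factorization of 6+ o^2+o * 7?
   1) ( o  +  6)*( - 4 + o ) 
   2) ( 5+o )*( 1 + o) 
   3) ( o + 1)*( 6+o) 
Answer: 3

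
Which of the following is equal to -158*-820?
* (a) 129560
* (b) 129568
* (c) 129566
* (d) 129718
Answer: a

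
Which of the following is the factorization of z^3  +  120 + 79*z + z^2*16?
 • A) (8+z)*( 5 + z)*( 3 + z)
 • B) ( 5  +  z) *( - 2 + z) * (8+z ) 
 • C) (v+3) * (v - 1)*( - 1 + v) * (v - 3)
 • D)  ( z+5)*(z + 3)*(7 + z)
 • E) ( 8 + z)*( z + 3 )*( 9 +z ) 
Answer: A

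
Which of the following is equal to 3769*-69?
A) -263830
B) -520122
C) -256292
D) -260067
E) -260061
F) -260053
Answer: E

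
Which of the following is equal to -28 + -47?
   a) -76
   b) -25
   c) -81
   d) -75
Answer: d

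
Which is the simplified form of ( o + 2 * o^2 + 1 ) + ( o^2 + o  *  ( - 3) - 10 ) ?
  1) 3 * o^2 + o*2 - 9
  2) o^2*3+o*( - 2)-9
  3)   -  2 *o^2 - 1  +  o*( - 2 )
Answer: 2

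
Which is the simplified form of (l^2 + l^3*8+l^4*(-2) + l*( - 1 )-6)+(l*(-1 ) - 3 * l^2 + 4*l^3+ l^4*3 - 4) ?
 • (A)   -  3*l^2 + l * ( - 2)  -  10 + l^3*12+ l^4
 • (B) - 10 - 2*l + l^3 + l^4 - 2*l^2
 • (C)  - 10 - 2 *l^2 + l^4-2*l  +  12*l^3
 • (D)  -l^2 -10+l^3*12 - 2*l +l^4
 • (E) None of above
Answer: C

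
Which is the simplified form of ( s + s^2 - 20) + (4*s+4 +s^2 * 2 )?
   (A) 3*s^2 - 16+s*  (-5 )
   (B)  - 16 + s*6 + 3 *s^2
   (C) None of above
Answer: C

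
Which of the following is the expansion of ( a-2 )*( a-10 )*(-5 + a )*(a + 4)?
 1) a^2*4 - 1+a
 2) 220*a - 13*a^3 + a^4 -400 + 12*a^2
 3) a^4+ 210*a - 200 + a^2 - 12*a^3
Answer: 2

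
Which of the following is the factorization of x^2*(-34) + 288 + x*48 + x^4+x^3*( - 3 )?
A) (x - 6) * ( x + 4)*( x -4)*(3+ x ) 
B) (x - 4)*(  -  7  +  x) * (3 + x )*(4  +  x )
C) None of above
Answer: A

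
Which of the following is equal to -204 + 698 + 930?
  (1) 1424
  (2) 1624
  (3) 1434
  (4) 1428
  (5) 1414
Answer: 1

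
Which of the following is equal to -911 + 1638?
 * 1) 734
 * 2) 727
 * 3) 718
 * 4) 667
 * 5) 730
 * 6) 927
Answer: 2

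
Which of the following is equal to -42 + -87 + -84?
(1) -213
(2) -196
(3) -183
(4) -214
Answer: 1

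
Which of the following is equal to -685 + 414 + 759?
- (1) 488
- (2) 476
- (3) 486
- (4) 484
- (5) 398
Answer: 1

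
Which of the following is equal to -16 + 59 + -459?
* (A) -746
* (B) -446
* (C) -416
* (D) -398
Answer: C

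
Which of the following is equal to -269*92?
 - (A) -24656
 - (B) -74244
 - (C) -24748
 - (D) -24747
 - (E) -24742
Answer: C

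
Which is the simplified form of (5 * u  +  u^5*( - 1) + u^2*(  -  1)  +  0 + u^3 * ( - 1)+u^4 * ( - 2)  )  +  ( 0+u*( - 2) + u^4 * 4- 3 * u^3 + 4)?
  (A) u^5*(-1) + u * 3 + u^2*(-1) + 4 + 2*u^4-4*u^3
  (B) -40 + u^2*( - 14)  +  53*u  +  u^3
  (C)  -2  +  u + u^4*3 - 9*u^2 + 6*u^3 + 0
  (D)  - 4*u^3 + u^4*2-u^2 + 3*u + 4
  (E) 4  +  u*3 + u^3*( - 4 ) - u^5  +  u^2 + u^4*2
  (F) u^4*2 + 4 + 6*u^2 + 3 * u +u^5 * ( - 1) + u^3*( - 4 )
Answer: A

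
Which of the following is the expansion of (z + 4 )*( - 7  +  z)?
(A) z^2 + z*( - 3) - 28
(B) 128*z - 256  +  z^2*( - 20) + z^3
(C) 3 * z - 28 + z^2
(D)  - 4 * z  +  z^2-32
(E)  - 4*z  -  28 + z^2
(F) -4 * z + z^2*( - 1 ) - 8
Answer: A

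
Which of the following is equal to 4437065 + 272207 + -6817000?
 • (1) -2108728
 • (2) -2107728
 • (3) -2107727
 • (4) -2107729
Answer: 2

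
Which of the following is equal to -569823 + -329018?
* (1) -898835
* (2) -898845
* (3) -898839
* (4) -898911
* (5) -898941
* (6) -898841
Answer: 6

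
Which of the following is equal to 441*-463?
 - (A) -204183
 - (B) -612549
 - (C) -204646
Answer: A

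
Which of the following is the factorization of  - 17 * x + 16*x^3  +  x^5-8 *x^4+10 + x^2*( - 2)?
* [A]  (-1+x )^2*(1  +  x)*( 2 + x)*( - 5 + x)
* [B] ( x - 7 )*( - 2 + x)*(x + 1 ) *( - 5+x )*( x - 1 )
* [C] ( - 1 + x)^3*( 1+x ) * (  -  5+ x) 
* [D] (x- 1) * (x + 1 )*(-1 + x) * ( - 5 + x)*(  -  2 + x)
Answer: D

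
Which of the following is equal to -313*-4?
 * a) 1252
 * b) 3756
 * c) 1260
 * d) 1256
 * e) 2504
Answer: a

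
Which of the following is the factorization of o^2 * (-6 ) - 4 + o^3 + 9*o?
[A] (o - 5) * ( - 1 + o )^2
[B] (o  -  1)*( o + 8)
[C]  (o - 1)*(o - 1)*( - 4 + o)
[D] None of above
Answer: C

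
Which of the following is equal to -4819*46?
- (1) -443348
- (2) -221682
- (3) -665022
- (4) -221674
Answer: 4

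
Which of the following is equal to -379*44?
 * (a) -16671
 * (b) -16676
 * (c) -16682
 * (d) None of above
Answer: b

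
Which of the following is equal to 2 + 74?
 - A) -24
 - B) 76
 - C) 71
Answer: B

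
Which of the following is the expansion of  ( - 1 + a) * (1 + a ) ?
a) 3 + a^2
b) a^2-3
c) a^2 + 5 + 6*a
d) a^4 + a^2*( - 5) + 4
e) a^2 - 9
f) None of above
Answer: f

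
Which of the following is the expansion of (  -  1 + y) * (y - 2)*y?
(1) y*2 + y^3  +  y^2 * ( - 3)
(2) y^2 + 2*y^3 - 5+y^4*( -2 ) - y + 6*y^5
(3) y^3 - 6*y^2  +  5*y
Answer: 1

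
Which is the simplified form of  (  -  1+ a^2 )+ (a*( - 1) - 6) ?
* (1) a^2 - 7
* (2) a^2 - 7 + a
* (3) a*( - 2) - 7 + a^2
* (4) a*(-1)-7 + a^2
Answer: 4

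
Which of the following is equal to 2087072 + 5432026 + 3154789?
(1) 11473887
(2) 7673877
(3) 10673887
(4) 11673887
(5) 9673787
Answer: 3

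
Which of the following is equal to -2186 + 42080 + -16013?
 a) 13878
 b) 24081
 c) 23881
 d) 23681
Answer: c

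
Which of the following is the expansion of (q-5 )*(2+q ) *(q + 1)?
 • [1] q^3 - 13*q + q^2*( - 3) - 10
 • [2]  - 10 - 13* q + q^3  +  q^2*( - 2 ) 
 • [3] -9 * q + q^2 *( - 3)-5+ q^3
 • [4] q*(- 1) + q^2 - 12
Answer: 2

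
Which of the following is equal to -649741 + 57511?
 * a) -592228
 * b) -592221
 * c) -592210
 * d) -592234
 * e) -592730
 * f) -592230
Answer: f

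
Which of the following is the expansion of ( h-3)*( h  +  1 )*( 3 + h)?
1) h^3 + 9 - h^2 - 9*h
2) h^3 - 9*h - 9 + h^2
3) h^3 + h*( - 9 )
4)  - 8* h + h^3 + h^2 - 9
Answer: 2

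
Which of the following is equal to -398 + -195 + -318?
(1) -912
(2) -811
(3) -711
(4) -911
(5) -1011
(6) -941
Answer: 4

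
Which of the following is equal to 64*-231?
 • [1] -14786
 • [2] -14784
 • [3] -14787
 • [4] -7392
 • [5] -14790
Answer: 2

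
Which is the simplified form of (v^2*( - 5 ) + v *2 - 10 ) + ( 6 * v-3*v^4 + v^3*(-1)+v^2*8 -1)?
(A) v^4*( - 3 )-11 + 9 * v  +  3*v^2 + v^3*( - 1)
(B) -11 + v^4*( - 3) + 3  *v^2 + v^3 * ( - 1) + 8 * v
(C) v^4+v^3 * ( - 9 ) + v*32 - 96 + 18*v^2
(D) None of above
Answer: B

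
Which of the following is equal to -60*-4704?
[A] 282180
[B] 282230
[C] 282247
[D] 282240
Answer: D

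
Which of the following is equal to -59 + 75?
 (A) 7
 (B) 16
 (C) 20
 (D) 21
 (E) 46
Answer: B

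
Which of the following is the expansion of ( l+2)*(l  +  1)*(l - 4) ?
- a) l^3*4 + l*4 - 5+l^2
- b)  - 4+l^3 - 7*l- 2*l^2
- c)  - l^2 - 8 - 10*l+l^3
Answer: c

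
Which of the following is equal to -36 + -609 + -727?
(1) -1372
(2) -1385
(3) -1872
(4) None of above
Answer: 1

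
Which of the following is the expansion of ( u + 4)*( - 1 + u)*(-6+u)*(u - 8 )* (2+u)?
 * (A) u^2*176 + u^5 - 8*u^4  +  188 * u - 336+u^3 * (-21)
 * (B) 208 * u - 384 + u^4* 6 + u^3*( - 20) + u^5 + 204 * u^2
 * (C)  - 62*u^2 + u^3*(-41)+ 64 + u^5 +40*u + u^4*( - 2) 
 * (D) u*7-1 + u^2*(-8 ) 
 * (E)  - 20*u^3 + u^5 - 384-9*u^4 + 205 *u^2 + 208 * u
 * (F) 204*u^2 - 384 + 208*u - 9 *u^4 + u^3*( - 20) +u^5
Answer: F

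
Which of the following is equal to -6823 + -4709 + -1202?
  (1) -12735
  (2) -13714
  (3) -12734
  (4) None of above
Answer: 3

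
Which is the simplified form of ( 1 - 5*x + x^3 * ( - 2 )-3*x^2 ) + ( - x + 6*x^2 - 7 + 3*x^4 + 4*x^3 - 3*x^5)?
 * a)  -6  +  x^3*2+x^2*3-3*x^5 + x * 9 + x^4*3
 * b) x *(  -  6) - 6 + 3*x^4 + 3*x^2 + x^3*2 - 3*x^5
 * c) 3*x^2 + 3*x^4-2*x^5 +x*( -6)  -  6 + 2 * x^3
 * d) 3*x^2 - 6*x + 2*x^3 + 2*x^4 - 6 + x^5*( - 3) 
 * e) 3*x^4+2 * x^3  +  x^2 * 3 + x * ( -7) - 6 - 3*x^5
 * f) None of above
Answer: b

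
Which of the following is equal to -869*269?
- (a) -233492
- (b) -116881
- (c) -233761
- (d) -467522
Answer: c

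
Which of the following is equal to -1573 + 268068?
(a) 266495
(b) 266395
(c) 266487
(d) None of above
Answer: a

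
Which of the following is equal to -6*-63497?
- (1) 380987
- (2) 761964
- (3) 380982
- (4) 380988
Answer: 3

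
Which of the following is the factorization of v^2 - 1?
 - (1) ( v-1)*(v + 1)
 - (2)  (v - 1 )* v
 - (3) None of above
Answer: 1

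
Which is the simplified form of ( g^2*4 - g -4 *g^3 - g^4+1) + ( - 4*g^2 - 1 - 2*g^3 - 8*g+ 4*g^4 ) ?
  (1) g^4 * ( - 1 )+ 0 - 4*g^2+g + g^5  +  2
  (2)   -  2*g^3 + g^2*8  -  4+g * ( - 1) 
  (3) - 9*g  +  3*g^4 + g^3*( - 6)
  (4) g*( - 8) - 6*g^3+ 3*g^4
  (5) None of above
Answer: 3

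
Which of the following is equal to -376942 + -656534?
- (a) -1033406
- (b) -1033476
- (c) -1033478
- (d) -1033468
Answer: b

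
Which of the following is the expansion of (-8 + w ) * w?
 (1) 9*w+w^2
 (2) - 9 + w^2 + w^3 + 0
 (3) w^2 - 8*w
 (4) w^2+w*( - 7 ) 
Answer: 3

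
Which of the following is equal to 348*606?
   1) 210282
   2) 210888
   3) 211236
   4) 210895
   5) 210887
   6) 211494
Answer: 2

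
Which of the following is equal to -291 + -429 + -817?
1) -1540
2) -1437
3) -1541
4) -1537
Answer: 4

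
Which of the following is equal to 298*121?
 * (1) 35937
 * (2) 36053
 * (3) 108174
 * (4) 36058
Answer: 4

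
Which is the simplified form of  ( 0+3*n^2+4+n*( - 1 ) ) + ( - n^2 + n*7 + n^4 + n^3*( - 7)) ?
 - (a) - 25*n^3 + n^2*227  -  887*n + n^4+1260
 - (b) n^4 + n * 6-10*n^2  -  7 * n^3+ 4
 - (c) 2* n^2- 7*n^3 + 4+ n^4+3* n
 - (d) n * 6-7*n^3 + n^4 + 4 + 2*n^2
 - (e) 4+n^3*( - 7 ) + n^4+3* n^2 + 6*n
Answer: d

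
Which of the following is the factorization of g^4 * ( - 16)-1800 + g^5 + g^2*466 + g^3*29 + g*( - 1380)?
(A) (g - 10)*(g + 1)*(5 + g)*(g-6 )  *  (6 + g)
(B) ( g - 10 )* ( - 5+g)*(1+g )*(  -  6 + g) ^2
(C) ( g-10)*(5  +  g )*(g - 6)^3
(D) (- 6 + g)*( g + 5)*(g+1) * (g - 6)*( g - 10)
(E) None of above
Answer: D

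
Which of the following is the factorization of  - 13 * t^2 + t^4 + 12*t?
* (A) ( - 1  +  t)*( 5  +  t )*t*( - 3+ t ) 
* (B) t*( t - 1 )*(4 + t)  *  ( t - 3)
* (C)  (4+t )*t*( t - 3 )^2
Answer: B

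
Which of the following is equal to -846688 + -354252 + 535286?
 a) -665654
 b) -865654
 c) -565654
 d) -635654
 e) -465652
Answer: a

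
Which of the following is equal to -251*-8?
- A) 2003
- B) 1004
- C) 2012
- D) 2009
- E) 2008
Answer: E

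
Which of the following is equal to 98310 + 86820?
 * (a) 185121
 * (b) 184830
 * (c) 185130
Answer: c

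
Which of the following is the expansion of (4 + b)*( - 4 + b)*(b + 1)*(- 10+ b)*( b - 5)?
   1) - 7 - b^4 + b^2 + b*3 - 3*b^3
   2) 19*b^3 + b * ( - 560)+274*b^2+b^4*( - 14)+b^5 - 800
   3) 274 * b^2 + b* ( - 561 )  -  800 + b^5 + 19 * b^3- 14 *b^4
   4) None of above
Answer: 2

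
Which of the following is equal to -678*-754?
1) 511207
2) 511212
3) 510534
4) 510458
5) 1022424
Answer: 2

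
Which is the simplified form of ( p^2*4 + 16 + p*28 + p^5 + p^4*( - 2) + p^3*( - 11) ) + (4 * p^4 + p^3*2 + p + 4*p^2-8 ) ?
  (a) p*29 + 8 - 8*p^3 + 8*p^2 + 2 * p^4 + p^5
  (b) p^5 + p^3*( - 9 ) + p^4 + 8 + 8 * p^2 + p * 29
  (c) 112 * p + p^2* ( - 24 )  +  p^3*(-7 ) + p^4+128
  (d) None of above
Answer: d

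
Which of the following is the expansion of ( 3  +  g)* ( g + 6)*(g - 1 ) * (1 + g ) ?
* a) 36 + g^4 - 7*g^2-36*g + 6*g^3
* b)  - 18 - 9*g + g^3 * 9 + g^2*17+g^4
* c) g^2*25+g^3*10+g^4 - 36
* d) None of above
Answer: b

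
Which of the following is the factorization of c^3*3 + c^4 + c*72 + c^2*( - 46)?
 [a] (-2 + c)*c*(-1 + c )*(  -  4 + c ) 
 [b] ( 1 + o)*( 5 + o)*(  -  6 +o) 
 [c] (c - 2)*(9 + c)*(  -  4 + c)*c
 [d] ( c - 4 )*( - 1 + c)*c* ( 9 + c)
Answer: c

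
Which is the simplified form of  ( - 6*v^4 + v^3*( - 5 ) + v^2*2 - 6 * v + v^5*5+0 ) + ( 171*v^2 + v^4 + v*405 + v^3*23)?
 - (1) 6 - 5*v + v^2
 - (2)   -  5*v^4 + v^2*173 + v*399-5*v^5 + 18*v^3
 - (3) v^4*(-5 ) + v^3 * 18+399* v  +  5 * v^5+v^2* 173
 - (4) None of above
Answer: 3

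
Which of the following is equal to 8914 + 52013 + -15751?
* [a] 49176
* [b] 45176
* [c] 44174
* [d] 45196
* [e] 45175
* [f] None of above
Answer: b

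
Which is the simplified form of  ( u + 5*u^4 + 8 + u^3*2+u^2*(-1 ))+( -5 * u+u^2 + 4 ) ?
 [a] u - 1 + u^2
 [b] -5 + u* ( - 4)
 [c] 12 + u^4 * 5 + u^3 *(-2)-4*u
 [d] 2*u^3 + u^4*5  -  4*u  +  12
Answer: d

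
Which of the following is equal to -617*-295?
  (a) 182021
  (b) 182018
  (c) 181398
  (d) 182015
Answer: d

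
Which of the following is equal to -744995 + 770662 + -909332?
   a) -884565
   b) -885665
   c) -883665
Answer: c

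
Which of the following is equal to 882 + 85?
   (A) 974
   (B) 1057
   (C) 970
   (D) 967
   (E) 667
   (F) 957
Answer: D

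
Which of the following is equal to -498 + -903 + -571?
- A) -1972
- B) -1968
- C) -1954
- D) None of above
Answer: A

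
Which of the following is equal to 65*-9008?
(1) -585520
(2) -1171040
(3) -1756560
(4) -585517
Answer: 1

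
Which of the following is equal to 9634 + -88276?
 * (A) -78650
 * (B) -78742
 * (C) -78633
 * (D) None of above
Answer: D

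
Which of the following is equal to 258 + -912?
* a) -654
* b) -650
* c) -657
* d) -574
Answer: a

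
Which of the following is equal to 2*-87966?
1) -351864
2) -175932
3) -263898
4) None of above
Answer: 2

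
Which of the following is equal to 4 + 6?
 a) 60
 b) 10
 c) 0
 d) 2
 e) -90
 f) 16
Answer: b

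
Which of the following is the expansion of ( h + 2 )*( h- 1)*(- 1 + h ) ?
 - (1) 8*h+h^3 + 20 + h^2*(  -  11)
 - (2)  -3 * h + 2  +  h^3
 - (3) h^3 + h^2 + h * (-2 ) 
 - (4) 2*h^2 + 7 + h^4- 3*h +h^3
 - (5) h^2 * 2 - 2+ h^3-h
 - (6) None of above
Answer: 2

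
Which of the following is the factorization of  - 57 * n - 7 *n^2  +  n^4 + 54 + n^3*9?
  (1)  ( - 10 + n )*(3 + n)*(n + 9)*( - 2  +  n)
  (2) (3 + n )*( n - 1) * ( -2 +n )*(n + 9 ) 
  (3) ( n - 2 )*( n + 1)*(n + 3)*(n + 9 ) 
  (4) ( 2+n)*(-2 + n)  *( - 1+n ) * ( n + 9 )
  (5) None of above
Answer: 2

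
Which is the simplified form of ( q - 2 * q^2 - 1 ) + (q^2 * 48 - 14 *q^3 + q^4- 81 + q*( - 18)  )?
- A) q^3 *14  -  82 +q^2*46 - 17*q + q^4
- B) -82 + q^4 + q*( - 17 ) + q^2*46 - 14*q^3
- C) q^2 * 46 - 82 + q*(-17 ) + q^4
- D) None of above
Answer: B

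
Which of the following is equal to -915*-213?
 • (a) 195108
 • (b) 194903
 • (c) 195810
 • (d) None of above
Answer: d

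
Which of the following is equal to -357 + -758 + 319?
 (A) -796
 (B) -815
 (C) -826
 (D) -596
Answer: A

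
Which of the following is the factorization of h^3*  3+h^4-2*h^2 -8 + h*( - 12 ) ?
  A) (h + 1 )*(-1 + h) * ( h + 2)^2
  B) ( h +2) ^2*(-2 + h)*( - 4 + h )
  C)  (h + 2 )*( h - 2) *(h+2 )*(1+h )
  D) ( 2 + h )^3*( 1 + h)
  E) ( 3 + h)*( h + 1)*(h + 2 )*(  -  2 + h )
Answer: C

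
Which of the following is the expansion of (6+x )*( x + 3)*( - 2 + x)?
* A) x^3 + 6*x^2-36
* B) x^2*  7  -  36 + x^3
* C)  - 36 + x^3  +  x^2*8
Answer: B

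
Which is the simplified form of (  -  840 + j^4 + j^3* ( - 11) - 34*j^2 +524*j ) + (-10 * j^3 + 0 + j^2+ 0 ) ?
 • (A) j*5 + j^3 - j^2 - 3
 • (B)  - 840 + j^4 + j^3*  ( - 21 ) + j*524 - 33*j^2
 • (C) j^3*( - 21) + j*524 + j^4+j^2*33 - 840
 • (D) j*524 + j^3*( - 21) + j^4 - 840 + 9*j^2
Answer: B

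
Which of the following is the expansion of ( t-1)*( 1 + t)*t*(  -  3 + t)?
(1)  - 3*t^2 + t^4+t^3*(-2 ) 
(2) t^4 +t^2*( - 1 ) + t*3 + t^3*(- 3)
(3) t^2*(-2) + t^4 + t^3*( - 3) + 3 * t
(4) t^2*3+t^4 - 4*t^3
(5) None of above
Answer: 2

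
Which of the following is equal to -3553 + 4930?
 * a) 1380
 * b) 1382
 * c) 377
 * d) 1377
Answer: d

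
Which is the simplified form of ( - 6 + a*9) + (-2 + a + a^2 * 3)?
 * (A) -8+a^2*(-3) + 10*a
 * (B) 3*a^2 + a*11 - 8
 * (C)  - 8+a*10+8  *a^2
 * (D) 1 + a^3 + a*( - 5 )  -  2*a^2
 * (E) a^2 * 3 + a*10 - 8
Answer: E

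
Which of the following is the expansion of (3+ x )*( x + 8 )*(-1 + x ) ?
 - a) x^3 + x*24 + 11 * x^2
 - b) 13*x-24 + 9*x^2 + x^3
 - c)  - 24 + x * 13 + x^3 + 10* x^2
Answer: c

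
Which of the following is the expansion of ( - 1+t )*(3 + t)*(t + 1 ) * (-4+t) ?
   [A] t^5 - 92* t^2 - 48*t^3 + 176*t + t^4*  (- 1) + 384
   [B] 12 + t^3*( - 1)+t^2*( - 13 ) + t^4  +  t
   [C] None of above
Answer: B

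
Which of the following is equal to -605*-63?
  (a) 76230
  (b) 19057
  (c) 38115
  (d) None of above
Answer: c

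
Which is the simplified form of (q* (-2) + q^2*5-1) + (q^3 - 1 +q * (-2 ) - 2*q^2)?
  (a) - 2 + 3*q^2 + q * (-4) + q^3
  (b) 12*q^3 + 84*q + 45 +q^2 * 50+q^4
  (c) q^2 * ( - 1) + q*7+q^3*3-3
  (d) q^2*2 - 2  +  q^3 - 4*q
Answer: a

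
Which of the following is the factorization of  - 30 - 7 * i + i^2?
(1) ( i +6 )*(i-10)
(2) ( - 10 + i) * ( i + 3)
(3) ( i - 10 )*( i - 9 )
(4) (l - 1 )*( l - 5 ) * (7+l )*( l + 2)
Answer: 2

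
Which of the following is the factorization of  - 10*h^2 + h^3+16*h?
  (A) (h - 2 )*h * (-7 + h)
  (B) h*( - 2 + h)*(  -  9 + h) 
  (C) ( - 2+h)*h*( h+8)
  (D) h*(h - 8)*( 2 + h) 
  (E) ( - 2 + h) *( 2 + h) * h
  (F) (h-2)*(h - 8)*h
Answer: F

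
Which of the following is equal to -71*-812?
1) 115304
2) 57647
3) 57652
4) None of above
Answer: 3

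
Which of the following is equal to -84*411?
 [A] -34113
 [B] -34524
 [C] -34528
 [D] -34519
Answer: B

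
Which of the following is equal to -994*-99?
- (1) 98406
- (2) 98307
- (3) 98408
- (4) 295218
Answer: 1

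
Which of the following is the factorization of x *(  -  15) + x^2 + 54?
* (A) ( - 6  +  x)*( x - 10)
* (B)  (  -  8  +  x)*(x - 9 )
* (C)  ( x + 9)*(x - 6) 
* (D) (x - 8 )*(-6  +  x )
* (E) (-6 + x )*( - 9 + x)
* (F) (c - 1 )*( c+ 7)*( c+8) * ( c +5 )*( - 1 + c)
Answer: E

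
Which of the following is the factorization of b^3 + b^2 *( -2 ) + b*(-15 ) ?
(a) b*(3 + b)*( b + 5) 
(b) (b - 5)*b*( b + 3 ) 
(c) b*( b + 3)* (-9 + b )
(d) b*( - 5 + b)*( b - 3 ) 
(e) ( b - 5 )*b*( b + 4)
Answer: b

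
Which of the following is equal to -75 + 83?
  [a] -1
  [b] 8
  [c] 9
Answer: b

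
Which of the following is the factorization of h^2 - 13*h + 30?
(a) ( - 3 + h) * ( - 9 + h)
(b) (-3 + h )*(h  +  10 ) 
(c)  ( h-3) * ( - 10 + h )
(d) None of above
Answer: c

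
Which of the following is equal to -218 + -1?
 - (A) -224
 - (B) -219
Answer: B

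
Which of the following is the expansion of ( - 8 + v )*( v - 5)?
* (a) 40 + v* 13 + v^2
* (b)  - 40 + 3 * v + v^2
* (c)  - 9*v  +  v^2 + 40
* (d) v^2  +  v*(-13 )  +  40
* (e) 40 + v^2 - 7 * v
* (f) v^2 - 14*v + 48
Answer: d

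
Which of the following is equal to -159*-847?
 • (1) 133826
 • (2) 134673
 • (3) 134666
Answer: 2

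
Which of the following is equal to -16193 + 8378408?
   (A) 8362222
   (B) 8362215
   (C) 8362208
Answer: B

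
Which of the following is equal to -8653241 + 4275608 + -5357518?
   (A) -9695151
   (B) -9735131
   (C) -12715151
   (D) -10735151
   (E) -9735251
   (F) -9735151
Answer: F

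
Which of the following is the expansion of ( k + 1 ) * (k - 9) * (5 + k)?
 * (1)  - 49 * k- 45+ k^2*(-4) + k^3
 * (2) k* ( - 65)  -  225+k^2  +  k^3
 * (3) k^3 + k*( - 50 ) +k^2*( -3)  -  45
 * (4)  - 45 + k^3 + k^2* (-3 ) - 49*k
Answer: 4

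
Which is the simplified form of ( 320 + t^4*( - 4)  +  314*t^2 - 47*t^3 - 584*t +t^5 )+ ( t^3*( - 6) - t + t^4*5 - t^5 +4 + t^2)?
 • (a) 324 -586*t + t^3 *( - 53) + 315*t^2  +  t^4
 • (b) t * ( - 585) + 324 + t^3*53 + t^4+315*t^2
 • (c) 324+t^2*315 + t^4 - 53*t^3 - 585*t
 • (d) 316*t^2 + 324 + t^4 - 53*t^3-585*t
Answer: c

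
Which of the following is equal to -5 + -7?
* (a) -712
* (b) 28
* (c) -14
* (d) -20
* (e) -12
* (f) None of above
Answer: e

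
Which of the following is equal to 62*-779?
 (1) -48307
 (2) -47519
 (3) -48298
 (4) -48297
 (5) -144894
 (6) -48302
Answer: 3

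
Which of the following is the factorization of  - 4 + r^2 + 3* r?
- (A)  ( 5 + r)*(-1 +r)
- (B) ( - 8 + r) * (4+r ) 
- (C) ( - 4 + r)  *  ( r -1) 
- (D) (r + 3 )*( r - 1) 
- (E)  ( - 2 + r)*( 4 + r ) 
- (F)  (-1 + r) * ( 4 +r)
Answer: F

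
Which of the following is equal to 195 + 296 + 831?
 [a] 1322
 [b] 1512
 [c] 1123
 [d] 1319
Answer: a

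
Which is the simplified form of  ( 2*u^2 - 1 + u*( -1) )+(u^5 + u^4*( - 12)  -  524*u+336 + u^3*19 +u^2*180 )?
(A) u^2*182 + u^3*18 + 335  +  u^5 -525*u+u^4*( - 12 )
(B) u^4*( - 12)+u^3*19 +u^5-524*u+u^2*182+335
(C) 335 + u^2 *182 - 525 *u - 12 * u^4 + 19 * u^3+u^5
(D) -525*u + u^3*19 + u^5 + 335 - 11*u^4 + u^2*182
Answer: C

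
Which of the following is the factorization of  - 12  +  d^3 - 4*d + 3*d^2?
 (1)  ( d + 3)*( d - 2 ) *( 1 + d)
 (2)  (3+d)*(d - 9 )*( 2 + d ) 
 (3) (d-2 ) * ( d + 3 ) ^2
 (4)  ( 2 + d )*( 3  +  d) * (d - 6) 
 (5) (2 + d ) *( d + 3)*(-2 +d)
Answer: 5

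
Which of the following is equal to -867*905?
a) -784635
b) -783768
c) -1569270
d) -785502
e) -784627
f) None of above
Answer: a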